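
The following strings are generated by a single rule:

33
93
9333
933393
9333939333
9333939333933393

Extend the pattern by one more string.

From term 3 onward, concatenate the last term with the second-to-last: 93·33 = 9333, 9333·93 = 933393, …
The next term joins 9333939333933393 and 9333939333.

93339393339333939333939333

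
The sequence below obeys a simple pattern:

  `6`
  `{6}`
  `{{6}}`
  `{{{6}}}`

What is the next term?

s(k+1) = {·s(k)·}, so each term gains { as a prefix and } as a suffix.
So the next term is {·{{{6}}}·}.

{{{{6}}}}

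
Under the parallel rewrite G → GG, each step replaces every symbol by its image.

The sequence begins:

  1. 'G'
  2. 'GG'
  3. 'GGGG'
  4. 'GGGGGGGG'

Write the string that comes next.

Expanding GGGGGGGG: G→GG, G→GG, G→GG, G→GG, G→GG, G→GG, G→GG, G→GG. Concatenated: GG GG GG GG GG GG GG GG.

GGGGGGGGGGGGGGGG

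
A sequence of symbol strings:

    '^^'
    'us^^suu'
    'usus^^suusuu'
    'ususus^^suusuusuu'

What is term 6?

Every step adds us to the front and suu to the end of the previous string.
From ususus^^suusuusuu, 2 further steps: ususus^^suusuusuu → usususus^^suusuusuusuu → (answer).

ususususus^^suusuusuusuusuu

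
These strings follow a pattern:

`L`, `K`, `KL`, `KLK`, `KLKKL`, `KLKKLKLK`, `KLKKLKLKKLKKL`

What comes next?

Each term (from the third on) is the previous term followed by the one before it: term 3 = K·L = KL.
So term 8 is KLKKLKLKKLKKL·KLKKLKLK.

KLKKLKLKKLKKLKLKKLKLK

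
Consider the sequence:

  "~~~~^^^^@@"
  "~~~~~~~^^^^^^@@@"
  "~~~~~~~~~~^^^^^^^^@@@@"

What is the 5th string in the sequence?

~~~~~~~~~~~~~~~~^^^^^^^^^^^^@@@@@@

Each string has the form ~^{3n+1} ^^{2n+2} @^{n+1} (n = 1, 2, …).
Setting n = 5 gives 16, 12, 6 characters in each block.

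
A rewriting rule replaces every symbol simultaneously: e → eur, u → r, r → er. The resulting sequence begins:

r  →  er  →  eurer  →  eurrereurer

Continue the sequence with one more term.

eurrerereurereurrereurer

Rewriting each symbol of eurrereurer: e→eur, u→r, r→er, r→er, e→eur, r→er, e→eur, u→r, r→er, e→eur, r→er, which concatenates to eur r er er eur er eur r er eur er.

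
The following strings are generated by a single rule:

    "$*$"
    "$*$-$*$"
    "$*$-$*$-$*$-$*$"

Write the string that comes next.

s(k+1) = s(k)·-·s(k) — each term doubles the last with '-' between the halves.
So the next term is two copies of $*$-$*$-$*$-$*$ with '-' between the halves.

$*$-$*$-$*$-$*$-$*$-$*$-$*$-$*$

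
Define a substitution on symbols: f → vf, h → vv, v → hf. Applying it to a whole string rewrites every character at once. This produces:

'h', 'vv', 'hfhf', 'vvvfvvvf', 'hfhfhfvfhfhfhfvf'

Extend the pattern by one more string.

Rewriting the 16 symbols of hfhfhfvfhfhfhfvf one by one yields vv vf vv vf vv vf hf vf vv vf vv vf vv vf hf vf; concatenated:

vvvfvvvfvvvfhfvfvvvfvvvfvvvfhfvf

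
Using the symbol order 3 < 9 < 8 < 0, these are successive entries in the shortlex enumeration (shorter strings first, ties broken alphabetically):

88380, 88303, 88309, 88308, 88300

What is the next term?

The successor of 88300 increments the rightmost position that isn't already 0 and resets every position after it to 3.

88933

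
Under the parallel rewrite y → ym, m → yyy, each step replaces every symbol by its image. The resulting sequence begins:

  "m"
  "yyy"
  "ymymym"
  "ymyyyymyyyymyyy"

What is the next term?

ymyyyymymymymyyyymymymymyyyymymym

φ(ymyyyymyyyymyyy) expands symbol-by-symbol to ym yyy ym ym ym ym yyy ym ym ym ym yyy ym ym ym; joining the 15 pieces gives the next term.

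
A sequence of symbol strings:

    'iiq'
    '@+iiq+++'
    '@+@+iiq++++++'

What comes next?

Each term wraps the previous one in @+ on the left and +++ on the right.
Applying this once more to @+@+iiq++++++:

@+@+@+iiq+++++++++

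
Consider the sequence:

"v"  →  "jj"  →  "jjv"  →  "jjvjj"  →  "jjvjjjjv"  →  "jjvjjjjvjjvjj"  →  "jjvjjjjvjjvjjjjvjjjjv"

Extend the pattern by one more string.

From term 3 onward, concatenate the last term with the second-to-last: jj·v = jjv, jjv·jj = jjvjj, …
Continuing: jjvjjjjvjjvjjjjvjjjjv · jjvjjjjvjjvjj gives term 8.

jjvjjjjvjjvjjjjvjjjjvjjvjjjjvjjvjj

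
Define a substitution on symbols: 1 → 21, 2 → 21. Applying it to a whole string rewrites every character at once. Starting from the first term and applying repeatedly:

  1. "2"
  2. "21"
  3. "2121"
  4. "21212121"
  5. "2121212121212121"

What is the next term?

Replace each of the 16 characters of 2121212121212121 in place — 21 21 21 21 21 21 21 21 21 21 21 21 21 21 21 21 — and concatenate.

21212121212121212121212121212121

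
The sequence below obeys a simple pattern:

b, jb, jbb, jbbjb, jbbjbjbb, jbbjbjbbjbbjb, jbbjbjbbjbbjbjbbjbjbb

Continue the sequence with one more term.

From term 3 onward, concatenate the last term with the second-to-last: jb·b = jbb, jbb·jb = jbbjb, …
The next term joins jbbjbjbbjbbjbjbbjbjbb and jbbjbjbbjbbjb.

jbbjbjbbjbbjbjbbjbjbbjbbjbjbbjbbjb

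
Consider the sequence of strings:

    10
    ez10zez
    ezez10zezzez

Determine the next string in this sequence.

Each term wraps the previous one in ez on the left and zez on the right.
So the next term is ez·ezez10zezzez·zez.

ezezez10zezzezzez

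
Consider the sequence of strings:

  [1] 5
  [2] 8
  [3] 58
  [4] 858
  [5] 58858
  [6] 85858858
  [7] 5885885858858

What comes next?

858588585885885858858

This is a Fibonacci-style word recurrence s(k) = s(k−2)·s(k−1): e.g. 5·8 = 58.
The next term joins 85858858 and 5885885858858.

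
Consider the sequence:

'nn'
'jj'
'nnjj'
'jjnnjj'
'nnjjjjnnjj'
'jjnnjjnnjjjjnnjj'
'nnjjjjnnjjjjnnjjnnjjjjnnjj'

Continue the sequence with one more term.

Each term (from the third on) is the two preceding terms concatenated in order: term 3 = nn·jj = nnjj.
So term 8 is jjnnjjnnjjjjnnjj·nnjjjjnnjjjjnnjjnnjjjjnnjj.

jjnnjjnnjjjjnnjjnnjjjjnnjjjjnnjjnnjjjjnnjj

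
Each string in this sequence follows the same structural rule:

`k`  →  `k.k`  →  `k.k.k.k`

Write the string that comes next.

k.k.k.k.k.k.k.k

Every step duplicates the string with '.' between the halves.
One more doubling of k.k.k.k gives the answer.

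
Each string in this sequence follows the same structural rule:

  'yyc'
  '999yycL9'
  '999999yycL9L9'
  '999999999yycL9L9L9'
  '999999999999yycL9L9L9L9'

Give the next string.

Each term wraps the previous one in 999 on the left and L9 on the right.
One more step from 999999999999yycL9L9L9L9 gives the answer.

999999999999999yycL9L9L9L9L9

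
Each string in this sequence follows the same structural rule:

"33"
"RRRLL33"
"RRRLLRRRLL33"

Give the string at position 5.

RRRLLRRRLLRRRLLRRRLL33

Every step adds RRRLL at the front: s(k+1) = RRRLL·s(k).
From RRRLLRRRLL33, 2 further steps: RRRLLRRRLL33 → RRRLLRRRLLRRRLL33 → (answer).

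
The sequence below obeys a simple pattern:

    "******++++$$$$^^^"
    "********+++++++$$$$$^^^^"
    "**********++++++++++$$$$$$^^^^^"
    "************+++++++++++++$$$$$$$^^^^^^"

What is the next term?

Each string has the form *^{2n+2} +^{3n-2} $^{n+2} ^^{n+1}, where the shown terms are n = 2, 3, 4, 5.
At n = 6 the blocks have lengths 14, 16, 8, 7.

**************++++++++++++++++$$$$$$$$^^^^^^^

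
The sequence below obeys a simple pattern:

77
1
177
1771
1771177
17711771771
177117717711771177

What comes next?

17711771771177117717711771771

From term 3 onward, concatenate the last term with the second-to-last: 1·77 = 177, 177·1 = 1771, …
So term 8 is 177117717711771177·17711771771.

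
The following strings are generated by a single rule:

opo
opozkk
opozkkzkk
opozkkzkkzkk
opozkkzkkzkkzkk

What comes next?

opozkkzkkzkkzkkzkk

The strings grow by a fixed suffix zkk each time.
So the next term is opozkkzkkzkkzkk·zkk.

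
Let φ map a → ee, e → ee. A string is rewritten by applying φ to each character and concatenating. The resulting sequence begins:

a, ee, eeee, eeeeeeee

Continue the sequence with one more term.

eeeeeeeeeeeeeeee

Rewriting each symbol of eeeeeeee: e→ee, e→ee, e→ee, e→ee, e→ee, e→ee, e→ee, e→ee, which concatenates to ee ee ee ee ee ee ee ee.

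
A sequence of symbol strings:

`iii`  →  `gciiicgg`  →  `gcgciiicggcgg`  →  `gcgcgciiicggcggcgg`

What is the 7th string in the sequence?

Every step adds gc to the front and cgg to the end of the previous string.
From gcgcgciiicggcggcgg, 3 further steps: gcgcgciiicggcggcgg → gcgcgcgciiicggcggcggcgg → gcgcgcgcgciiicggcggcggcggcgg → (answer).

gcgcgcgcgcgciiicggcggcggcggcggcgg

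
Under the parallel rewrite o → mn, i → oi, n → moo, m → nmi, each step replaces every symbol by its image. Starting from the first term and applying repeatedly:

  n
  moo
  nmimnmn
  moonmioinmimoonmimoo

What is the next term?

nmimnmnmoonmioimnoimoonmioinmimnmnmoonmioinmimnmn

Applying the rule to each of the 20 symbols of moonmioinmimoonmimoo gives the pieces nmi mn mn moo nmi oi mn oi moo nmi oi nmi mn mn moo nmi oi nmi mn mn, which concatenate to the answer.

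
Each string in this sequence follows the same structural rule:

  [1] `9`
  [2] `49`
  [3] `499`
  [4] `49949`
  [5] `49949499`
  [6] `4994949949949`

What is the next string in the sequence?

Each term (from the third on) is the previous term followed by the one before it: term 3 = 49·9 = 499.
So term 7 is 4994949949949·49949499.

499494994994949949499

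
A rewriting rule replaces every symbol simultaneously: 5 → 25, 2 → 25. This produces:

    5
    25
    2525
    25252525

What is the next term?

2525252525252525

Apply φ to 25252525 symbol by symbol: 2→25, 5→25, 2→25, 5→25, 2→25, 5→25, 2→25, 5→25; joined: 25 25 25 25 25 25 25 25.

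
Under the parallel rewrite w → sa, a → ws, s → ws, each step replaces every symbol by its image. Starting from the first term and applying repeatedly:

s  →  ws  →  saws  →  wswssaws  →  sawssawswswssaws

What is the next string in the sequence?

Rewriting the 16 symbols of sawssawswswssaws one by one yields ws ws sa ws ws ws sa ws sa ws sa ws ws ws sa ws; concatenated:

wswssawswswssawssawssawswswssaws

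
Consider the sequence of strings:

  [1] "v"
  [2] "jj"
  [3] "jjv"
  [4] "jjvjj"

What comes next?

Each term (from the third on) is the previous term followed by the one before it: term 3 = jj·v = jjv.
So term 5 is jjvjj·jjv.

jjvjjjjv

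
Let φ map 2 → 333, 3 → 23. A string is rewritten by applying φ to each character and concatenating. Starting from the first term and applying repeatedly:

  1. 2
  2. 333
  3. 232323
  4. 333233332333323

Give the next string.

Replace each of the 15 characters of 333233332333323 in place — 23 23 23 333 23 23 23 23 333 23 23 23 23 333 23 — and concatenate.

232323333232323233332323232333323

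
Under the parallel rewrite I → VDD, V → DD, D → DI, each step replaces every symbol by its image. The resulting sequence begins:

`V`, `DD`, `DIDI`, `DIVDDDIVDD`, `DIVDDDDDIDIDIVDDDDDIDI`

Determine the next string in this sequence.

Replace each of the 22 characters of DIVDDDDDIDIDIVDDDDDIDI in place — DI VDD DD DI DI DI DI DI VDD DI VDD DI VDD DD DI DI DI DI DI VDD DI VDD — and concatenate.

DIVDDDDDIDIDIDIDIVDDDIVDDDIVDDDDDIDIDIDIDIVDDDIVDD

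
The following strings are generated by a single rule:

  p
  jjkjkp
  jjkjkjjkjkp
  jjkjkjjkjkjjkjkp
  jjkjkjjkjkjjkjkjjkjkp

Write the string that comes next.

Every step adds jjkjk at the front: s(k+1) = jjkjk·s(k).
Applying this once more to jjkjkjjkjkjjkjkjjkjkp:

jjkjkjjkjkjjkjkjjkjkjjkjkp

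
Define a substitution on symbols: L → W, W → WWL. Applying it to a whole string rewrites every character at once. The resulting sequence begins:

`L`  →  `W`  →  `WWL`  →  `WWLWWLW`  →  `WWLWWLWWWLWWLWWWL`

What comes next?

Replace each of the 17 characters of WWLWWLWWWLWWLWWWL in place — WWL WWL W WWL WWL W WWL WWL WWL W WWL WWL W WWL WWL WWL W — and concatenate.

WWLWWLWWWLWWLWWWLWWLWWLWWWLWWLWWWLWWLWWLW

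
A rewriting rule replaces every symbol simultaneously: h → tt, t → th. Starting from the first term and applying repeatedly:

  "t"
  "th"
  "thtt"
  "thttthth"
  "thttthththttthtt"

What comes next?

Rewriting the 16 symbols of thttthththttthtt one by one yields th tt th th th tt th tt th tt th th th tt th th; concatenated:

thttthththttthttthttthththttthth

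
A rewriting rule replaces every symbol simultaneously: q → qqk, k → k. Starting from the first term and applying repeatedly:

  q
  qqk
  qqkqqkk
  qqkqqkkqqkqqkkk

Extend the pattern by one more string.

Rewriting the 15 symbols of qqkqqkkqqkqqkkk one by one yields qqk qqk k qqk qqk k k qqk qqk k qqk qqk k k k; concatenated:

qqkqqkkqqkqqkkkqqkqqkkqqkqqkkkk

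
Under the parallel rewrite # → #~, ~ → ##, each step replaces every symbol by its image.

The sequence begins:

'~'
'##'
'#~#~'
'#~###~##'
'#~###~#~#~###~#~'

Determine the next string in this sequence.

Rewriting the 16 symbols of #~###~#~#~###~#~ one by one yields #~ ## #~ #~ #~ ## #~ ## #~ ## #~ #~ #~ ## #~ ##; concatenated:

#~###~#~#~###~###~###~#~#~###~##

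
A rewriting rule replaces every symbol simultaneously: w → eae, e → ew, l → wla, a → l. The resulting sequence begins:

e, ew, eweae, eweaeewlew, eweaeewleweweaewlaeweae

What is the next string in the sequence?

eweaeewleweweaewlaeweaeeweaeewleweaewlaleweaeewlew

Applying the rule to each of the 23 symbols of eweaeewleweweaewlaeweae gives the pieces ew eae ew l ew ew eae wla ew eae ew eae ew l ew eae wla l ew eae ew l ew, which concatenate to the answer.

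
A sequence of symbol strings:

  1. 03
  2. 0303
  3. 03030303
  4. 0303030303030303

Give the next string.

03030303030303030303030303030303

s(k+1) = s(k)·s(k) — each term doubles the last.
One more doubling of 0303030303030303 gives the answer.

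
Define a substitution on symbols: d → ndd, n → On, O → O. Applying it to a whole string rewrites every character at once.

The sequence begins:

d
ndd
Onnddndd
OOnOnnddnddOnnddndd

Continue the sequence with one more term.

Rewriting the 19 symbols of OOnOnnddnddOnnddndd one by one yields O O On O On On ndd ndd On ndd ndd O On On ndd ndd On ndd ndd; concatenated:

OOOnOOnOnnddnddOnnddnddOOnOnnddnddOnnddndd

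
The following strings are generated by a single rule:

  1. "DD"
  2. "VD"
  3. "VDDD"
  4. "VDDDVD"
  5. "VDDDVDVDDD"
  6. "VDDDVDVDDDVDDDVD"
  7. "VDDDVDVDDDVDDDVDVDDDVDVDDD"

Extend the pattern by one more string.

Each term (from the third on) is the previous term followed by the one before it: term 3 = VD·DD = VDDD.
The next term joins VDDDVDVDDDVDDDVDVDDDVDVDDD and VDDDVDVDDDVDDDVD.

VDDDVDVDDDVDDDVDVDDDVDVDDDVDDDVDVDDDVDDDVD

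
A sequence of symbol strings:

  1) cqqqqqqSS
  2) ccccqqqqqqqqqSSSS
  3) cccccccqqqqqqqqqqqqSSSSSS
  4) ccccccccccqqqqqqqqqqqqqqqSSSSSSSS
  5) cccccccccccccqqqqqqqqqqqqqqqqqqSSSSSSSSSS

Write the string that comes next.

ccccccccccccccccqqqqqqqqqqqqqqqqqqqqqSSSSSSSSSSSS

Each string has the form c^{3n-2} q^{3n+3} S^{2n} (n = 1, 2, …).
At n = 6 the blocks have lengths 16, 21, 12.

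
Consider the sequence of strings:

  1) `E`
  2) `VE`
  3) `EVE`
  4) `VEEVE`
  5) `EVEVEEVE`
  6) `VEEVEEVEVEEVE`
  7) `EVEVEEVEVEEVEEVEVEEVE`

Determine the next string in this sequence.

VEEVEEVEVEEVEEVEVEEVEVEEVEEVEVEEVE

This is a Fibonacci-style word recurrence s(k) = s(k−2)·s(k−1): e.g. E·VE = EVE.
The next term joins VEEVEEVEVEEVE and EVEVEEVEVEEVEEVEVEEVE.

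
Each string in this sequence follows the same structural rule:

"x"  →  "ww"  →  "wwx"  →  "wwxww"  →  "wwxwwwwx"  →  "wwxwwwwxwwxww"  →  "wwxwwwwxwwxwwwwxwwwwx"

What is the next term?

Each term (from the third on) is the previous term followed by the one before it: term 3 = ww·x = wwx.
So term 8 is wwxwwwwxwwxwwwwxwwwwx·wwxwwwwxwwxww.

wwxwwwwxwwxwwwwxwwwwxwwxwwwwxwwxww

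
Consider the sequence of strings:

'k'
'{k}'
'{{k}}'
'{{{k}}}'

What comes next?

Every step adds { to the front and } to the end of the previous string.
One more step from {{{k}}} gives the answer.

{{{{k}}}}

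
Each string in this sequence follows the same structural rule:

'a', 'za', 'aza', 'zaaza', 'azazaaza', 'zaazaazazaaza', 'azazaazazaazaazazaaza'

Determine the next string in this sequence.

Each term (from the third on) is the two preceding terms concatenated in order: term 3 = a·za = aza.
The next term joins zaazaazazaaza and azazaazazaazaazazaaza.

zaazaazazaazaazazaazazaazaazazaaza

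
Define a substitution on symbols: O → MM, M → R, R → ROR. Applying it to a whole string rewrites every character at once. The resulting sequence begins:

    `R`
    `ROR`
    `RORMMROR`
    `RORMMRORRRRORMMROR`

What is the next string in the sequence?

RORMMRORRRRORMMRORRORRORRORMMRORRRRORMMROR

Replace each of the 18 characters of RORMMRORRRRORMMROR in place — ROR MM ROR R R ROR MM ROR ROR ROR ROR MM ROR R R ROR MM ROR — and concatenate.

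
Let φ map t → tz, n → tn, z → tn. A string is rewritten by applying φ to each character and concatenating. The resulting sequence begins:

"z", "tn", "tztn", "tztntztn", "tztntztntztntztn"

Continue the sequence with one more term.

Replace each of the 16 characters of tztntztntztntztn in place — tz tn tz tn tz tn tz tn tz tn tz tn tz tn tz tn — and concatenate.

tztntztntztntztntztntztntztntztn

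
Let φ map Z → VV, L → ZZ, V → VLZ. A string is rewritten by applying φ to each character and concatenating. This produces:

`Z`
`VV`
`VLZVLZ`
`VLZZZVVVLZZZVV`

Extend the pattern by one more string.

Rewriting the 14 symbols of VLZZZVVVLZZZVV one by one yields VLZ ZZ VV VV VV VLZ VLZ VLZ ZZ VV VV VV VLZ VLZ; concatenated:

VLZZZVVVVVVVLZVLZVLZZZVVVVVVVLZVLZ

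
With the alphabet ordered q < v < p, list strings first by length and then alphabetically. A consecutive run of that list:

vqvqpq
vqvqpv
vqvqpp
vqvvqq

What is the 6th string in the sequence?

vqvvqp

Continuing the enumeration 2 steps past vqvvqq: vqvvqq → vqvvqv → (answer).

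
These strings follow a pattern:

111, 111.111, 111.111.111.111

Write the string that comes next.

111.111.111.111.111.111.111.111

s(k+1) = s(k)·.·s(k) — each term doubles the last with '.' between the halves.
One more doubling of 111.111.111.111 gives the answer.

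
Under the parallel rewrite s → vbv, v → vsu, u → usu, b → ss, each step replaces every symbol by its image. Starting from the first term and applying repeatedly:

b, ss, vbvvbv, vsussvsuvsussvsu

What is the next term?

Applying the rule to each of the 16 symbols of vsussvsuvsussvsu gives the pieces vsu vbv usu vbv vbv vsu vbv usu vsu vbv usu vbv vbv vsu vbv usu, which concatenate to the answer.

vsuvbvusuvbvvbvvsuvbvusuvsuvbvusuvbvvbvvsuvbvusu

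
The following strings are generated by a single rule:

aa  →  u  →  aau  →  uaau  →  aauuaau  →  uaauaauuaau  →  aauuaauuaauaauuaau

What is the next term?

This is a Fibonacci-style word recurrence s(k) = s(k−2)·s(k−1): e.g. aa·u = aau.
So term 8 is uaauaauuaau·aauuaauuaauaauuaau.

uaauaauuaauaauuaauuaauaauuaau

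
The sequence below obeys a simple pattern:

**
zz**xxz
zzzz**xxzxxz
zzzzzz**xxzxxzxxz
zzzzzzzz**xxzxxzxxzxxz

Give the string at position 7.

Each term wraps the previous one in zz on the left and xxz on the right.
From zzzzzzzz**xxzxxzxxzxxz, 2 further steps: zzzzzzzz**xxzxxzxxzxxz → zzzzzzzzzz**xxzxxzxxzxxzxxz → (answer).

zzzzzzzzzzzz**xxzxxzxxzxxzxxzxxz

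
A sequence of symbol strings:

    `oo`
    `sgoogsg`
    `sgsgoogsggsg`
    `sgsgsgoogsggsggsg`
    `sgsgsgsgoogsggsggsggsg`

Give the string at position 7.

Every step adds sg to the front and gsg to the end of the previous string.
From sgsgsgsgoogsggsggsggsg, 2 further steps: sgsgsgsgoogsggsggsggsg → sgsgsgsgsgoogsggsggsggsggsg → (answer).

sgsgsgsgsgsgoogsggsggsggsggsggsg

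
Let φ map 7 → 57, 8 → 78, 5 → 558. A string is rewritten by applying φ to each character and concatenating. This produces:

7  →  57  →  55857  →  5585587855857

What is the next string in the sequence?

558558785585587857785585587855857

φ(5585587855857) expands symbol-by-symbol to 558 558 78 558 558 78 57 78 558 558 78 558 57; joining the 13 pieces gives the next term.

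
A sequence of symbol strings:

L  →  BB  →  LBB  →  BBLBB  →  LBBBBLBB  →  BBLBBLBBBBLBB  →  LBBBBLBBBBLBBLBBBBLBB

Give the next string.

Each term (from the third on) is the two preceding terms concatenated in order: term 3 = L·BB = LBB.
The next term joins BBLBBLBBBBLBB and LBBBBLBBBBLBBLBBBBLBB.

BBLBBLBBBBLBBLBBBBLBBBBLBBLBBBBLBB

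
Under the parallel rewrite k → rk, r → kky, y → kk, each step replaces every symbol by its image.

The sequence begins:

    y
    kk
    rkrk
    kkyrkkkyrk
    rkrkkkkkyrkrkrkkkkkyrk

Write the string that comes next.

kkyrkkkyrkrkrkrkrkkkkkyrkkkyrkkkyrkrkrkrkrkkkkkyrk

Applying the rule to each of the 22 symbols of rkrkkkkkyrkrkrkkkkkyrk gives the pieces kky rk kky rk rk rk rk rk kk kky rk kky rk kky rk rk rk rk rk kk kky rk, which concatenate to the answer.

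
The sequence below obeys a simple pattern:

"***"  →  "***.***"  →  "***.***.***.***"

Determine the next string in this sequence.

***.***.***.***.***.***.***.***

Every step duplicates the string with '.' between the halves.
So the next term is two copies of ***.***.***.*** with '.' between the halves.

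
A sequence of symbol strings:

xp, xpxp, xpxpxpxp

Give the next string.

xpxpxpxpxpxpxpxp

s(k+1) = s(k)·s(k) — each term doubles the last.
So the next term is two copies of xpxpxpxp.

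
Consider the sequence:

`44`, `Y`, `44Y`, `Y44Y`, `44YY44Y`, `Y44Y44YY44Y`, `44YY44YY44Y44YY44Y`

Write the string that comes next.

Y44Y44YY44Y44YY44YY44Y44YY44Y

Each term (from the third on) is the two preceding terms concatenated in order: term 3 = 44·Y = 44Y.
The next term joins Y44Y44YY44Y and 44YY44YY44Y44YY44Y.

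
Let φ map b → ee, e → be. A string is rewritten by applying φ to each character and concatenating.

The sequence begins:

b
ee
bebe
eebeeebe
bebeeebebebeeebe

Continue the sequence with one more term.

eebeeebebebeeebeeebeeebebebeeebe

Replace each of the 16 characters of bebeeebebebeeebe in place — ee be ee be be be ee be ee be ee be be be ee be — and concatenate.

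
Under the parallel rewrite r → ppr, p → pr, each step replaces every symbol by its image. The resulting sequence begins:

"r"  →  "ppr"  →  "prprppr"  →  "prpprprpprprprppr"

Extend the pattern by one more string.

φ(prpprprpprprprppr) expands symbol-by-symbol to pr ppr pr pr ppr pr ppr pr pr ppr pr ppr pr ppr pr pr ppr; joining the 17 pieces gives the next term.

prpprprprpprprpprprprpprprpprprpprprprppr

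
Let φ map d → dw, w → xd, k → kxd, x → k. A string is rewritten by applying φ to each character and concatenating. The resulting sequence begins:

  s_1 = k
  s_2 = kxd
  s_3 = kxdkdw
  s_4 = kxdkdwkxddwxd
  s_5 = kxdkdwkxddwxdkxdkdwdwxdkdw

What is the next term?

Replace each of the 26 characters of kxdkdwkxddwxdkxdkdwdwxdkdw in place — kxd k dw kxd dw xd kxd k dw dw xd k dw kxd k dw kxd dw xd dw xd k dw kxd dw xd — and concatenate.

kxdkdwkxddwxdkxdkdwdwxdkdwkxdkdwkxddwxddwxdkdwkxddwxd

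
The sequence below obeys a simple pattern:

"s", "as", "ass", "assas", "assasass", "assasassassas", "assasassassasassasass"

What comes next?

assasassassasassasassassasassassas

Each term (from the third on) is the previous term followed by the one before it: term 3 = as·s = ass.
So term 8 is assasassassasassasass·assasassassas.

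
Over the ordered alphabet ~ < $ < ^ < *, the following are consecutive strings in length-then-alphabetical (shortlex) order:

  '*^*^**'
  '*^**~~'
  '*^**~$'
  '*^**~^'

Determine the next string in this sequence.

*^**~*

Treat *^**~^ as a base-4 numeral over the given alphabet and add one, carrying through any trailing *'s.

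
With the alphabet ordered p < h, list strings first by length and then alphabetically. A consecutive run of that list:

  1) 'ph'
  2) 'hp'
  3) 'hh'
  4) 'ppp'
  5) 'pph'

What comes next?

The successor of pph increments the rightmost position that isn't already h and resets every position after it to p.

php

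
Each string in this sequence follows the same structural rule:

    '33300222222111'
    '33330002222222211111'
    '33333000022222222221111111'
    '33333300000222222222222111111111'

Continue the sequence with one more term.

The n-th term is n+1 3's then n 0's then 2n+2 2's then 2n-1 1's, where the shown terms are n = 2, 3, 4, 5.
At n = 6 the blocks have lengths 7, 6, 14, 11.

33333330000002222222222222211111111111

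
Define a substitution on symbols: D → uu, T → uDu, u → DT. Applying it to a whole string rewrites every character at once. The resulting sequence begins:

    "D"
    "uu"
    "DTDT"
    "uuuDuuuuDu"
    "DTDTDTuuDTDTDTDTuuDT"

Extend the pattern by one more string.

φ(DTDTDTuuDTDTDTDTuuDT) expands symbol-by-symbol to uu uDu uu uDu uu uDu DT DT uu uDu uu uDu uu uDu uu uDu DT DT uu uDu; joining the 20 pieces gives the next term.

uuuDuuuuDuuuuDuDTDTuuuDuuuuDuuuuDuuuuDuDTDTuuuDu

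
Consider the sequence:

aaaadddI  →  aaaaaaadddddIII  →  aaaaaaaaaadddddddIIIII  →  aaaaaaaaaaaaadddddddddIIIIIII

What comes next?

The n-th term is 3n+1 a's then 2n+1 d's then 2n-1 I's (n = 1, 2, …).
At n = 5 the blocks have lengths 16, 11, 9.

aaaaaaaaaaaaaaaadddddddddddIIIIIIIII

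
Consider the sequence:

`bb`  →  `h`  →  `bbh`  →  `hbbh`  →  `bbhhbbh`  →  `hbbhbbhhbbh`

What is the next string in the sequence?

From term 3 onward, concatenate the second-to-last term with the last: bb·h = bbh, h·bbh = hbbh, …
The next term joins bbhhbbh and hbbhbbhhbbh.

bbhhbbhhbbhbbhhbbh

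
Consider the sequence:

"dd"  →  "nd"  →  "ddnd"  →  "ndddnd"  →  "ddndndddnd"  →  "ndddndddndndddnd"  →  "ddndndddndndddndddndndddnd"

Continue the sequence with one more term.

ndddndddndndddndddndndddndndddndddndndddnd

Each term (from the third on) is the two preceding terms concatenated in order: term 3 = dd·nd = ddnd.
So term 8 is ndddndddndndddnd·ddndndddndndddndddndndddnd.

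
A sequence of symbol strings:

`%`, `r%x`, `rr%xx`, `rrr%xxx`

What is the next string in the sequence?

rrrr%xxxx

Every step adds r to the front and x to the end of the previous string.
So the next term is r·rrr%xxx·x.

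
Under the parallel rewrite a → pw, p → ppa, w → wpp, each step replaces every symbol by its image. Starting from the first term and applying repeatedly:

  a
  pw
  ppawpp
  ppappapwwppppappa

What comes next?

ppappapwppappapwppawppwppppappappappapwppappapw

Replace each of the 17 characters of ppappapwwppppappa in place — ppa ppa pw ppa ppa pw ppa wpp wpp ppa ppa ppa ppa pw ppa ppa pw — and concatenate.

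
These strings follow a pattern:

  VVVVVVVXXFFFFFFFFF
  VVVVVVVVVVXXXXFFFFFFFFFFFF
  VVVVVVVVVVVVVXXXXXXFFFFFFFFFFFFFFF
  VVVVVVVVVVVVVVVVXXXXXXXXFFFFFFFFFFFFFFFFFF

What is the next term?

VVVVVVVVVVVVVVVVVVVXXXXXXXXXXFFFFFFFFFFFFFFFFFFFFF

Term n consists of 3n+1 V's, followed by 2n-2 X's, followed by 3n+3 F's, where the shown terms are n = 2, 3, 4, 5.
For the next term, n = 6, so the run lengths are 19, 10, 21.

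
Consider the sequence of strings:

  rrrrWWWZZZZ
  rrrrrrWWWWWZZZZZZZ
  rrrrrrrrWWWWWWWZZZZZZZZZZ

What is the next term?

rrrrrrrrrrWWWWWWWWWZZZZZZZZZZZZZ

The n-th term is 2n+2 r's then 2n+1 W's then 3n+1 Z's (n = 1, 2, …).
At n = 4 the blocks have lengths 10, 9, 13.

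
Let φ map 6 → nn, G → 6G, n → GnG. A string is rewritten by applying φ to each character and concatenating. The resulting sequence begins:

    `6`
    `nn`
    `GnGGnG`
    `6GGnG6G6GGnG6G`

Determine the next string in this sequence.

nn6G6GGnG6Gnn6Gnn6G6GGnG6Gnn6G

Applying the rule to each of the 14 symbols of 6GGnG6G6GGnG6G gives the pieces nn 6G 6G GnG 6G nn 6G nn 6G 6G GnG 6G nn 6G, which concatenate to the answer.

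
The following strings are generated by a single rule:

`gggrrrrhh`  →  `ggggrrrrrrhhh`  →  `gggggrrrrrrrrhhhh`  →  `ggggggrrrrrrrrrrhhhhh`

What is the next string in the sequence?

gggggggrrrrrrrrrrrrhhhhhh

The n-th term is n+1 g's then 2n r's then n h's, where the shown terms are n = 2, 3, 4, 5.
At n = 6 the blocks have lengths 7, 12, 6.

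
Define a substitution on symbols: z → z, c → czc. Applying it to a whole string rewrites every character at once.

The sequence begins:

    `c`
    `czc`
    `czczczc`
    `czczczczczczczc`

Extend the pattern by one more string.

φ(czczczczczczczc) expands symbol-by-symbol to czc z czc z czc z czc z czc z czc z czc z czc; joining the 15 pieces gives the next term.

czczczczczczczczczczczczczczczc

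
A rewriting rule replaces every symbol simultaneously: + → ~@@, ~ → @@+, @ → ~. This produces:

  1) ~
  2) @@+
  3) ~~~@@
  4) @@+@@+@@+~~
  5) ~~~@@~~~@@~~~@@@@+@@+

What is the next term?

@@+@@+@@+~~@@+@@+@@+~~@@+@@+@@+~~~~~@@~~~@@

Applying the rule to each of the 21 symbols of ~~~@@~~~@@~~~@@@@+@@+ gives the pieces @@+ @@+ @@+ ~ ~ @@+ @@+ @@+ ~ ~ @@+ @@+ @@+ ~ ~ ~ ~ ~@@ ~ ~ ~@@, which concatenate to the answer.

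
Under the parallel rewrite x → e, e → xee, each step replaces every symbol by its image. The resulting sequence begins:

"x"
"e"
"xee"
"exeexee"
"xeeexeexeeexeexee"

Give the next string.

exeexeexeeexeexeeexeexeexeeexeexeeexeexee

Replace each of the 17 characters of xeeexeexeeexeexee in place — e xee xee xee e xee xee e xee xee xee e xee xee e xee xee — and concatenate.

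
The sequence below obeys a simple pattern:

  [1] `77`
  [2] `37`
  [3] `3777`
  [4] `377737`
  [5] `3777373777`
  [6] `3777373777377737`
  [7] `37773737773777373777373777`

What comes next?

377737377737773737773737773777373777377737

Each term (from the third on) is the previous term followed by the one before it: term 3 = 37·77 = 3777.
So term 8 is 37773737773777373777373777·3777373777377737.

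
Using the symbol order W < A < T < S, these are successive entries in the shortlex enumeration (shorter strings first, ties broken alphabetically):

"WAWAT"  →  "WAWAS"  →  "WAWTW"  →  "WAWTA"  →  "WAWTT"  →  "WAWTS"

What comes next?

WAWSW

The successor of WAWTS increments the rightmost position that isn't already S and resets every position after it to W.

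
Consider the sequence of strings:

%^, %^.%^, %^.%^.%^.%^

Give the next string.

%^.%^.%^.%^.%^.%^.%^.%^

Every step duplicates the string with '.' between the halves.
One more doubling of %^.%^.%^.%^ gives the answer.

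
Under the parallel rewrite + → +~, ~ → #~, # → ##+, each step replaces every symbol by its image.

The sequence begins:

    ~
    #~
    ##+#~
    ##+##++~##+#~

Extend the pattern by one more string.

φ(##+##++~##+#~) expands symbol-by-symbol to ##+ ##+ +~ ##+ ##+ +~ +~ #~ ##+ ##+ +~ ##+ #~; joining the 13 pieces gives the next term.

##+##++~##+##++~+~#~##+##++~##+#~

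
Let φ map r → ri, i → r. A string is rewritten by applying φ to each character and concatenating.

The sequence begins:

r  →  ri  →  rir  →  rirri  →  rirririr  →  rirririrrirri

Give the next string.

rirririrrirririrririr

Applying the rule to each of the 13 symbols of rirririrrirri gives the pieces ri r ri ri r ri r ri ri r ri ri r, which concatenate to the answer.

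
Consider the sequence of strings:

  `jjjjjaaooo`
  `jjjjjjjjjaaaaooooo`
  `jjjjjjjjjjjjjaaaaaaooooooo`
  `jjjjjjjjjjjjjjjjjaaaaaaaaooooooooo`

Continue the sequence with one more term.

jjjjjjjjjjjjjjjjjjjjjaaaaaaaaaaooooooooooo

Each string has the form j^{4n+1} a^{2n} o^{2n+1} (n = 1, 2, …).
For the next term, n = 5, so the run lengths are 21, 10, 11.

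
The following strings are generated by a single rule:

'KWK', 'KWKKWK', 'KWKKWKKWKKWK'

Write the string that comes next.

Every step duplicates the string.
Doubling KWKKWKKWKKWK:

KWKKWKKWKKWKKWKKWKKWKKWK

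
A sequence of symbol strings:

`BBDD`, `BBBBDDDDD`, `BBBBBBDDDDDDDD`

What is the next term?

The n-th term is 2n B's then 3n-1 D's (n = 1, 2, …).
At n = 4 the blocks have lengths 8, 11.

BBBBBBBBDDDDDDDDDDD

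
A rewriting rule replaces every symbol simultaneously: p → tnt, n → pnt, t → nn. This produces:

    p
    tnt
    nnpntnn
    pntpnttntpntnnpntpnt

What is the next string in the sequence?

tntpntnntntpntnnnnpntnntntpntnnpntpnttntpntnntntpntnn

Replace each of the 20 characters of pntpnttntpntnnpntpnt in place — tnt pnt nn tnt pnt nn nn pnt nn tnt pnt nn pnt pnt tnt pnt nn tnt pnt nn — and concatenate.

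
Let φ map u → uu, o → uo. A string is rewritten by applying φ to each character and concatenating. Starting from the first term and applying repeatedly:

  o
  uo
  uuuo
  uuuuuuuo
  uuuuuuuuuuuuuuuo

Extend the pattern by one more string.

Rewriting the 16 symbols of uuuuuuuuuuuuuuuo one by one yields uu uu uu uu uu uu uu uu uu uu uu uu uu uu uu uo; concatenated:

uuuuuuuuuuuuuuuuuuuuuuuuuuuuuuuo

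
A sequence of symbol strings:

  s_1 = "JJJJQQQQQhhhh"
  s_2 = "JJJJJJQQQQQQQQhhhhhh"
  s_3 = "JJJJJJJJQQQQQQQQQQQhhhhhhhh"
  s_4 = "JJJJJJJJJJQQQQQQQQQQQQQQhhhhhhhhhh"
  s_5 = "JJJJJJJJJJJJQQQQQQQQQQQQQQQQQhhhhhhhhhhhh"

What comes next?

Reading off run lengths: J runs 4, 6, 8, 10, 12; Q runs 5, 8, 11, 14, 17; h runs 4, 6, 8, 10, 12 — each is linear in n, where the shown terms are n = 2, 3, 4, 5, 6.
Setting n = 7 gives 14, 20, 14 characters in each block.

JJJJJJJJJJJJJJQQQQQQQQQQQQQQQQQQQQhhhhhhhhhhhhhh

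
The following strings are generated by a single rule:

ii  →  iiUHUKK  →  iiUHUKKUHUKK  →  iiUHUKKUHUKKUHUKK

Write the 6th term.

Every step adds UHUKK to the end: s(k+1) = s(k)·UHUKK.
From iiUHUKKUHUKKUHUKK, 2 further steps: iiUHUKKUHUKKUHUKK → iiUHUKKUHUKKUHUKKUHUKK → (answer).

iiUHUKKUHUKKUHUKKUHUKKUHUKK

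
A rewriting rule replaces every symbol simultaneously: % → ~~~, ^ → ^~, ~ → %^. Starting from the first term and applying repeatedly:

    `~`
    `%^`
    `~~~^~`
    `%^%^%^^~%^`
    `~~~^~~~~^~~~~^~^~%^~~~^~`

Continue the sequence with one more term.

Replace each of the 24 characters of ~~~^~~~~^~~~~^~^~%^~~~^~ in place — %^ %^ %^ ^~ %^ %^ %^ %^ ^~ %^ %^ %^ %^ ^~ %^ ^~ %^ ~~~ ^~ %^ %^ %^ ^~ %^ — and concatenate.

%^%^%^^~%^%^%^%^^~%^%^%^%^^~%^^~%^~~~^~%^%^%^^~%^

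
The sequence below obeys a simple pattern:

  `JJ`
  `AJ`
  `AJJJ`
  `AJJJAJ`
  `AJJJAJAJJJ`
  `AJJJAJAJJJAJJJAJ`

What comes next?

From term 3 onward, concatenate the last term with the second-to-last: AJ·JJ = AJJJ, AJJJ·AJ = AJJJAJ, …
Continuing: AJJJAJAJJJAJJJAJ · AJJJAJAJJJ gives term 7.

AJJJAJAJJJAJJJAJAJJJAJAJJJ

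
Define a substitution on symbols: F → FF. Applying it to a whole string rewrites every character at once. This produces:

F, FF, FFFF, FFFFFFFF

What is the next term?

Apply φ to FFFFFFFF symbol by symbol: F→FF, F→FF, F→FF, F→FF, F→FF, F→FF, F→FF, F→FF; joined: FF FF FF FF FF FF FF FF.

FFFFFFFFFFFFFFFF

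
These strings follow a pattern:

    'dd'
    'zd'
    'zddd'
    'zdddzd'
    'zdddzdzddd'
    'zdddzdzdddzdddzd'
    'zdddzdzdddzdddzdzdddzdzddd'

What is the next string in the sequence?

zdddzdzdddzdddzdzdddzdzdddzdddzdzdddzdddzd

This is a Fibonacci-style word recurrence s(k) = s(k−1)·s(k−2): e.g. zd·dd = zddd.
Continuing: zdddzdzdddzdddzdzdddzdzddd · zdddzdzdddzdddzd gives term 8.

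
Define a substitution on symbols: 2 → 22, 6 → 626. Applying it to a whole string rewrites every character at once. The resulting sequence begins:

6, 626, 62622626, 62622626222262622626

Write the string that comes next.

Applying the rule to each of the 20 symbols of 62622626222262622626 gives the pieces 626 22 626 22 22 626 22 626 22 22 22 22 626 22 626 22 22 626 22 626, which concatenate to the answer.

626226262222626226262222222262622626222262622626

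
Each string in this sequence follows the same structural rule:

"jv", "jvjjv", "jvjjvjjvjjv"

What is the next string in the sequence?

Each string is two copies of the previous one joined by 'j'.
One more doubling of jvjjvjjvjjv gives the answer.

jvjjvjjvjjvjjvjjvjjvjjv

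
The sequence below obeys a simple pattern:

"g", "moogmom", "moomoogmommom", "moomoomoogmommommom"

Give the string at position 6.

s(k+1) = moo·s(k)·mom, so each term gains moo as a prefix and mom as a suffix.
From moomoomoogmommommom, 2 further steps: moomoomoogmommommom → moomoomoomoogmommommommom → (answer).

moomoomoomoomoogmommommommommom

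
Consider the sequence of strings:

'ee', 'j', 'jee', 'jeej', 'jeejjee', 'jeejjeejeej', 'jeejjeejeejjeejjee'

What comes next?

jeejjeejeejjeejjeejeejjeejeej

Each term (from the third on) is the previous term followed by the one before it: term 3 = j·ee = jee.
Continuing: jeejjeejeejjeejjee · jeejjeejeej gives term 8.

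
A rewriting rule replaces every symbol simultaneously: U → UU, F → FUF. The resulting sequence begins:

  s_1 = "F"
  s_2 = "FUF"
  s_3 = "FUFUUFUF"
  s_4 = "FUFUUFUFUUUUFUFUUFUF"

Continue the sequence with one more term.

Rewriting the 20 symbols of FUFUUFUFUUUUFUFUUFUF one by one yields FUF UU FUF UU UU FUF UU FUF UU UU UU UU FUF UU FUF UU UU FUF UU FUF; concatenated:

FUFUUFUFUUUUFUFUUFUFUUUUUUUUFUFUUFUFUUUUFUFUUFUF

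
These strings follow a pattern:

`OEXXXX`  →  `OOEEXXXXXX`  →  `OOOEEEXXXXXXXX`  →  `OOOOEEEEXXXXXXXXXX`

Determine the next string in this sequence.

OOOOOEEEEEXXXXXXXXXXXX

Reading off run lengths: O runs 1, 2, 3, 4; E runs 1, 2, 3, 4; X runs 4, 6, 8, 10 — each is linear in n, where the shown terms are n = 2, 3, 4, 5.
Setting n = 6 gives 5, 5, 12 characters in each block.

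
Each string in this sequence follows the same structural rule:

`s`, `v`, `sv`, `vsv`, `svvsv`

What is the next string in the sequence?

This is a Fibonacci-style word recurrence s(k) = s(k−2)·s(k−1): e.g. s·v = sv.
Continuing: vsv · svvsv gives term 6.

vsvsvvsv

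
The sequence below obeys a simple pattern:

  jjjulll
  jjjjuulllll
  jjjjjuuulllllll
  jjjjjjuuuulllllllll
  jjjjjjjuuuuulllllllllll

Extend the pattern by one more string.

jjjjjjjjuuuuuulllllllllllll

Reading off run lengths: j runs 3, 4, 5, 6, 7; u runs 1, 2, 3, 4, 5; l runs 3, 5, 7, 9, 11 — each is linear in n, where the shown terms are n = 2, 3, 4, 5, 6.
For the next term, n = 7, so the run lengths are 8, 6, 13.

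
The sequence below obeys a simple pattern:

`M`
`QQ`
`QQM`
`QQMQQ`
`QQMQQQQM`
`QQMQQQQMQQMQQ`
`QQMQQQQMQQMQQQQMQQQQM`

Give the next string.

This is a Fibonacci-style word recurrence s(k) = s(k−1)·s(k−2): e.g. QQ·M = QQM.
The next term joins QQMQQQQMQQMQQQQMQQQQM and QQMQQQQMQQMQQ.

QQMQQQQMQQMQQQQMQQQQMQQMQQQQMQQMQQ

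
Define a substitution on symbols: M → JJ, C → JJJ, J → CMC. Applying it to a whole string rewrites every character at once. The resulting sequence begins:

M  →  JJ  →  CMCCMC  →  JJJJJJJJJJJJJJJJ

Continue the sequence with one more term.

CMCCMCCMCCMCCMCCMCCMCCMCCMCCMCCMCCMCCMCCMCCMCCMC

Applying the rule to each of the 16 symbols of JJJJJJJJJJJJJJJJ gives the pieces CMC CMC CMC CMC CMC CMC CMC CMC CMC CMC CMC CMC CMC CMC CMC CMC, which concatenate to the answer.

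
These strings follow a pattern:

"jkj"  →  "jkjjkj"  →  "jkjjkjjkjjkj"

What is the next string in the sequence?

Every step duplicates the string.
So the next term is two copies of jkjjkjjkjjkj.

jkjjkjjkjjkjjkjjkjjkjjkj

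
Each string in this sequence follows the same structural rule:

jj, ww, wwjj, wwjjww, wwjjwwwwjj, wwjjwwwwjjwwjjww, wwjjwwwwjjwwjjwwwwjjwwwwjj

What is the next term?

wwjjwwwwjjwwjjwwwwjjwwwwjjwwjjwwwwjjwwjjww

From term 3 onward, concatenate the last term with the second-to-last: ww·jj = wwjj, wwjj·ww = wwjjww, …
The next term joins wwjjwwwwjjwwjjwwwwjjwwwwjj and wwjjwwwwjjwwjjww.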